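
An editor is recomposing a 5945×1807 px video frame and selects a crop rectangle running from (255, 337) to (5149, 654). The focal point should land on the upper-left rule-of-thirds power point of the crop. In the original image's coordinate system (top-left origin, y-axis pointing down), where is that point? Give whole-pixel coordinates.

(1886, 443)

Crop width = 5149 − 255 = 4894 px; one third is 1631.33 px.
Crop height = 654 − 337 = 317 px; one third is 105.67 px.
The upper-left point is one-third across and one-third down within the crop:
x = 255 + 1 × 1631.33 ≈ 1886; y = 337 + 1 × 105.67 ≈ 443.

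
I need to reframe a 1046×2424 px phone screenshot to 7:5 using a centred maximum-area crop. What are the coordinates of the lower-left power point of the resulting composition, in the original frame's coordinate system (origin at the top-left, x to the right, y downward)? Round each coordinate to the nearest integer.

x = 349 px, y = 1337 px

1046/2424 < 7/5, so the 7:5 crop keeps the full width 1046 and trims height to 1046 × 5/7 = 747.14 px.
Top offset = (2424 − 747.14)/2 = 838.43 px; left offset = 0.
Lower-left is one-third across and two-thirds down within the crop:
x = 0.00 + 1 × 1046.00/3 ≈ 349; y = 838.43 + 2 × 747.14/3 ≈ 1337.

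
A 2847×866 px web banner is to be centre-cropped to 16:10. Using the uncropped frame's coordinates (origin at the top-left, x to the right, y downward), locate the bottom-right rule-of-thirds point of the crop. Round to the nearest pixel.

(1654, 577)

2847/866 > 16/10, so the 16:10 crop keeps the full height 866 and trims width to 866 × 16/10 = 1385.60 px.
Left offset = (2847 − 1385.60)/2 = 730.70 px; top offset = 0.
Bottom-right is two-thirds across and two-thirds down within the crop:
x = 730.70 + 2 × 1385.60/3 ≈ 1654; y = 0.00 + 2 × 866.00/3 ≈ 577.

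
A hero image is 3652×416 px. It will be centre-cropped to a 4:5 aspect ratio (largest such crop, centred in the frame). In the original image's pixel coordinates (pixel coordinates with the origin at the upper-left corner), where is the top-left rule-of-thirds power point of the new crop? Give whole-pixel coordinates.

(1771, 139)

3652/416 > 4/5, so the 4:5 crop keeps the full height 416 and trims width to 416 × 4/5 = 332.80 px.
Left offset = (3652 − 332.80)/2 = 1659.60 px; top offset = 0.
Top-left is one-third across and one-third down within the crop:
x = 1659.60 + 1 × 332.80/3 ≈ 1771; y = 0.00 + 1 × 416.00/3 ≈ 139.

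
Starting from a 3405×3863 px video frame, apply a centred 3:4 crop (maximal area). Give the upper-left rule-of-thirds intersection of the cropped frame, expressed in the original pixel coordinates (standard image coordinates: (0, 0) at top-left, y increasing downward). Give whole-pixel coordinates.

x = 1220 px, y = 1288 px

3405/3863 > 3/4, so the 3:4 crop keeps the full height 3863 and trims width to 3863 × 3/4 = 2897.25 px.
Left offset = (3405 − 2897.25)/2 = 253.88 px; top offset = 0.
Upper-left is one-third across and one-third down within the crop:
x = 253.88 + 1 × 2897.25/3 ≈ 1220; y = 0.00 + 1 × 3863.00/3 ≈ 1288.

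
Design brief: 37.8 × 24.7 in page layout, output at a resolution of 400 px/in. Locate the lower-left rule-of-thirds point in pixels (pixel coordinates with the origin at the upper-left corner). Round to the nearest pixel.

In pixels the canvas is 37.8 × 400 = 15120 wide and 24.7 × 400 = 9880 tall.
The lower-left point is one-third across and two-thirds down:
x = 1 × 15120/3 ≈ 5040; y = 2 × 9880/3 ≈ 6587.

x = 5040 px, y = 6587 px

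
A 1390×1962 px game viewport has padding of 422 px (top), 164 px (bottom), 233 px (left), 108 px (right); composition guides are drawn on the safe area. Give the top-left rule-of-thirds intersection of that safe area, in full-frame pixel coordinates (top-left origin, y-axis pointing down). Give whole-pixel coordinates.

x = 583 px, y = 881 px

Content width = 1390 − 233 − 108 = 1049 px; content height = 1962 − 422 − 164 = 1376 px.
Top-left is one-third across and one-third down within the safe area.
x = 233 + 1 × 1049/3 = 233 + 349.67 ≈ 583
y = 422 + 1 × 1376/3 = 422 + 458.67 ≈ 881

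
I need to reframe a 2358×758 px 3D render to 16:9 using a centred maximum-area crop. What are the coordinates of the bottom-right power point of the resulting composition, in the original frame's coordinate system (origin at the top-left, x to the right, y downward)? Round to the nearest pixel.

x = 1404 px, y = 505 px

2358/758 > 16/9, so the 16:9 crop keeps the full height 758 and trims width to 758 × 16/9 = 1347.56 px.
Left offset = (2358 − 1347.56)/2 = 505.22 px; top offset = 0.
Bottom-right is two-thirds across and two-thirds down within the crop:
x = 505.22 + 2 × 1347.56/3 ≈ 1404; y = 0.00 + 2 × 758.00/3 ≈ 505.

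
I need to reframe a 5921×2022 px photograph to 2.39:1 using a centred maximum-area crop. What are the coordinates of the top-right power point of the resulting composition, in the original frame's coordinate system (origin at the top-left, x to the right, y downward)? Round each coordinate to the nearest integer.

x = 3766 px, y = 674 px

5921/2022 > 2.39/1, so the 2.39:1 crop keeps the full height 2022 and trims width to 2022 × 2.39/1 = 4832.58 px.
Left offset = (5921 − 4832.58)/2 = 544.21 px; top offset = 0.
Top-right is two-thirds across and one-third down within the crop:
x = 544.21 + 2 × 4832.58/3 ≈ 3766; y = 0.00 + 1 × 2022.00/3 ≈ 674.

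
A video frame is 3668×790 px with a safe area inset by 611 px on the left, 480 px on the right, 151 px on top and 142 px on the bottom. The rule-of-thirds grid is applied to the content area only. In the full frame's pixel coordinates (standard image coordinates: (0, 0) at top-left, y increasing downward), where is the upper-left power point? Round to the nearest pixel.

(1470, 317)

Content width = 3668 − 611 − 480 = 2577 px; content height = 790 − 151 − 142 = 497 px.
Upper-left is one-third across and one-third down within the content area.
x = 611 + 1 × 2577/3 = 611 + 859.00 ≈ 1470
y = 151 + 1 × 497/3 = 151 + 165.67 ≈ 317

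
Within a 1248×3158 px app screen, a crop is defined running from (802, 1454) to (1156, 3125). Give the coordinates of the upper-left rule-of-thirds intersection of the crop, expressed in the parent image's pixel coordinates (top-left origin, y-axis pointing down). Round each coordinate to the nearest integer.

Crop width = 1156 − 802 = 354 px; one third is 118.00 px.
Crop height = 3125 − 1454 = 1671 px; one third is 557.00 px.
The upper-left point is one-third across and one-third down within the crop:
x = 802 + 1 × 118.00 ≈ 920; y = 1454 + 1 × 557.00 ≈ 2011.

(920, 2011)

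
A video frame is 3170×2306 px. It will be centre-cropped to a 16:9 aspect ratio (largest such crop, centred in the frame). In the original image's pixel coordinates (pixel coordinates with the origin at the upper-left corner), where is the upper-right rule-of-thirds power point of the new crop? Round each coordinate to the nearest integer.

3170/2306 < 16/9, so the 16:9 crop keeps the full width 3170 and trims height to 3170 × 9/16 = 1783.12 px.
Top offset = (2306 − 1783.12)/2 = 261.44 px; left offset = 0.
Upper-right is two-thirds across and one-third down within the crop:
x = 0.00 + 2 × 3170.00/3 ≈ 2113; y = 261.44 + 1 × 1783.12/3 ≈ 856.

(2113, 856)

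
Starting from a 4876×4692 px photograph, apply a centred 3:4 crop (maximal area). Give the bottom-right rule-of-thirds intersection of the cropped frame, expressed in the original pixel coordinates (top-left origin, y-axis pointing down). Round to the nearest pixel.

x = 3025 px, y = 3128 px

4876/4692 > 3/4, so the 3:4 crop keeps the full height 4692 and trims width to 4692 × 3/4 = 3519.00 px.
Left offset = (4876 − 3519.00)/2 = 678.50 px; top offset = 0.
Bottom-right is two-thirds across and two-thirds down within the crop:
x = 678.50 + 2 × 3519.00/3 ≈ 3025; y = 0.00 + 2 × 4692.00/3 ≈ 3128.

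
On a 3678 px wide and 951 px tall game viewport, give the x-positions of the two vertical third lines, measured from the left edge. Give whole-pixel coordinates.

x = 1226 px and x = 2452 px

3678 / 3 = 1226, so the vertical lines sit at one and two thirds of 3678.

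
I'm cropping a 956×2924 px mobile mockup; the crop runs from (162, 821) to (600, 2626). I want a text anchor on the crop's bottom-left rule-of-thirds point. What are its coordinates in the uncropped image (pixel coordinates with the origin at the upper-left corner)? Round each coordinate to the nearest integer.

x = 308 px, y = 2024 px

Crop width = 600 − 162 = 438 px; one third is 146.00 px.
Crop height = 2626 − 821 = 1805 px; one third is 601.67 px.
The bottom-left point is one-third across and two-thirds down within the crop:
x = 162 + 1 × 146.00 ≈ 308; y = 821 + 2 × 601.67 ≈ 2024.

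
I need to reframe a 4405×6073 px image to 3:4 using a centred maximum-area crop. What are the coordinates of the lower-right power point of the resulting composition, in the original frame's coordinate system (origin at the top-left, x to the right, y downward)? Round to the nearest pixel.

4405/6073 < 3/4, so the 3:4 crop keeps the full width 4405 and trims height to 4405 × 4/3 = 5873.33 px.
Top offset = (6073 − 5873.33)/2 = 99.83 px; left offset = 0.
Lower-right is two-thirds across and two-thirds down within the crop:
x = 0.00 + 2 × 4405.00/3 ≈ 2937; y = 99.83 + 2 × 5873.33/3 ≈ 4015.

x = 2937 px, y = 4015 px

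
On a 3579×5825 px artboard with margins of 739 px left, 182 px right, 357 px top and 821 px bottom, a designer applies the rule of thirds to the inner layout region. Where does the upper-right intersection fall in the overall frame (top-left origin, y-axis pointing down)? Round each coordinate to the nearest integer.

Content width = 3579 − 739 − 182 = 2658 px; content height = 5825 − 357 − 821 = 4647 px.
Upper-right is two-thirds across and one-third down within the inner layout region.
x = 739 + 2 × 2658/3 = 739 + 1772.00 ≈ 2511
y = 357 + 1 × 4647/3 = 357 + 1549.00 ≈ 1906

x = 2511 px, y = 1906 px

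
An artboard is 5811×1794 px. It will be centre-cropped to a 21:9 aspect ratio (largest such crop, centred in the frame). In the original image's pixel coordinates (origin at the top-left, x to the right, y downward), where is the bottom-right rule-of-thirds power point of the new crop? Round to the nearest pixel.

5811/1794 > 21/9, so the 21:9 crop keeps the full height 1794 and trims width to 1794 × 21/9 = 4186.00 px.
Left offset = (5811 − 4186.00)/2 = 812.50 px; top offset = 0.
Bottom-right is two-thirds across and two-thirds down within the crop:
x = 812.50 + 2 × 4186.00/3 ≈ 3603; y = 0.00 + 2 × 1794.00/3 ≈ 1196.

(3603, 1196)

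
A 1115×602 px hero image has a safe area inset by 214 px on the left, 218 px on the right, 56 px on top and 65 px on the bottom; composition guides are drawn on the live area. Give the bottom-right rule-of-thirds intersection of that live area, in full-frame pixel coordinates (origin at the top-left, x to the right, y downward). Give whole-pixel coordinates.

(669, 377)

Content width = 1115 − 214 − 218 = 683 px; content height = 602 − 56 − 65 = 481 px.
Bottom-right is two-thirds across and two-thirds down within the live area.
x = 214 + 2 × 683/3 = 214 + 455.33 ≈ 669
y = 56 + 2 × 481/3 = 56 + 320.67 ≈ 377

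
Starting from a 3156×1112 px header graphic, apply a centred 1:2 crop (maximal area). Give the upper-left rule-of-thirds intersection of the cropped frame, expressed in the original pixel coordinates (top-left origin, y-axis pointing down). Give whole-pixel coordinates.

3156/1112 > 1/2, so the 1:2 crop keeps the full height 1112 and trims width to 1112 × 1/2 = 556.00 px.
Left offset = (3156 − 556.00)/2 = 1300.00 px; top offset = 0.
Upper-left is one-third across and one-third down within the crop:
x = 1300.00 + 1 × 556.00/3 ≈ 1485; y = 0.00 + 1 × 1112.00/3 ≈ 371.

(1485, 371)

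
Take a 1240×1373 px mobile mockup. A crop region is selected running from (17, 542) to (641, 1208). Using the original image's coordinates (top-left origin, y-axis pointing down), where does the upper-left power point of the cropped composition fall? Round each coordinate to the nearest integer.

Crop width = 641 − 17 = 624 px; one third is 208.00 px.
Crop height = 1208 − 542 = 666 px; one third is 222.00 px.
The upper-left point is one-third across and one-third down within the crop:
x = 17 + 1 × 208.00 ≈ 225; y = 542 + 1 × 222.00 ≈ 764.

x = 225 px, y = 764 px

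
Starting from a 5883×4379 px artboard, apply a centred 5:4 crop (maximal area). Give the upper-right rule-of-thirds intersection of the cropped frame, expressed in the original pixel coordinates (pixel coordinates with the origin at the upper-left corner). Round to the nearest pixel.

(3854, 1460)

5883/4379 > 5/4, so the 5:4 crop keeps the full height 4379 and trims width to 4379 × 5/4 = 5473.75 px.
Left offset = (5883 − 5473.75)/2 = 204.62 px; top offset = 0.
Upper-right is two-thirds across and one-third down within the crop:
x = 204.62 + 2 × 5473.75/3 ≈ 3854; y = 0.00 + 1 × 4379.00/3 ≈ 1460.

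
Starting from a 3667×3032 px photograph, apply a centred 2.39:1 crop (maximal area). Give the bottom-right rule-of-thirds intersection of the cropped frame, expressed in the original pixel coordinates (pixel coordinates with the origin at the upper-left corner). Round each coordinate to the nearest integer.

(2445, 1772)

3667/3032 < 2.39/1, so the 2.39:1 crop keeps the full width 3667 and trims height to 3667 × 1/2.39 = 1534.31 px.
Top offset = (3032 − 1534.31)/2 = 748.85 px; left offset = 0.
Bottom-right is two-thirds across and two-thirds down within the crop:
x = 0.00 + 2 × 3667.00/3 ≈ 2445; y = 748.85 + 2 × 1534.31/3 ≈ 1772.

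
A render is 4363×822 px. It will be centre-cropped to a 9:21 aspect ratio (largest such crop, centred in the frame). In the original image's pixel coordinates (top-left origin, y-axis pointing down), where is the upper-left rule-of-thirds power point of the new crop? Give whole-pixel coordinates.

x = 2123 px, y = 274 px

4363/822 > 9/21, so the 9:21 crop keeps the full height 822 and trims width to 822 × 9/21 = 352.29 px.
Left offset = (4363 − 352.29)/2 = 2005.36 px; top offset = 0.
Upper-left is one-third across and one-third down within the crop:
x = 2005.36 + 1 × 352.29/3 ≈ 2123; y = 0.00 + 1 × 822.00/3 ≈ 274.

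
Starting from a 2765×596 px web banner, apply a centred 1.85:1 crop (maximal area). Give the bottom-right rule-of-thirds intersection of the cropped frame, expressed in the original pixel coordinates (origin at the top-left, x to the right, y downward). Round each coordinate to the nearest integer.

(1566, 397)

2765/596 > 1.85/1, so the 1.85:1 crop keeps the full height 596 and trims width to 596 × 1.85/1 = 1102.60 px.
Left offset = (2765 − 1102.60)/2 = 831.20 px; top offset = 0.
Bottom-right is two-thirds across and two-thirds down within the crop:
x = 831.20 + 2 × 1102.60/3 ≈ 1566; y = 0.00 + 2 × 596.00/3 ≈ 397.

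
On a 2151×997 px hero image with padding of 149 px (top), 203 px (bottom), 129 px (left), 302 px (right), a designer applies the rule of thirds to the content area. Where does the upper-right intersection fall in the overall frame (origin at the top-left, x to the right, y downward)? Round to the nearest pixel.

x = 1276 px, y = 364 px

Content width = 2151 − 129 − 302 = 1720 px; content height = 997 − 149 − 203 = 645 px.
Upper-right is two-thirds across and one-third down within the content area.
x = 129 + 2 × 1720/3 = 129 + 1146.67 ≈ 1276
y = 149 + 1 × 645/3 = 149 + 215.00 ≈ 364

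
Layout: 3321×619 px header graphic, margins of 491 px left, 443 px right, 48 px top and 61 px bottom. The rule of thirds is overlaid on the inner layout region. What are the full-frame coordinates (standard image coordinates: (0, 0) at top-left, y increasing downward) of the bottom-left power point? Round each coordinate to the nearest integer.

x = 1287 px, y = 388 px

Content width = 3321 − 491 − 443 = 2387 px; content height = 619 − 48 − 61 = 510 px.
Bottom-left is one-third across and two-thirds down within the inner layout region.
x = 491 + 1 × 2387/3 = 491 + 795.67 ≈ 1287
y = 48 + 2 × 510/3 = 48 + 340.00 ≈ 388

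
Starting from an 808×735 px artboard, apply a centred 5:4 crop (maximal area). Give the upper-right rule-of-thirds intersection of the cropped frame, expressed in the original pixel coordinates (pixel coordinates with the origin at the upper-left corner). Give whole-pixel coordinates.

(539, 260)

808/735 < 5/4, so the 5:4 crop keeps the full width 808 and trims height to 808 × 4/5 = 646.40 px.
Top offset = (735 − 646.40)/2 = 44.30 px; left offset = 0.
Upper-right is two-thirds across and one-third down within the crop:
x = 0.00 + 2 × 808.00/3 ≈ 539; y = 44.30 + 1 × 646.40/3 ≈ 260.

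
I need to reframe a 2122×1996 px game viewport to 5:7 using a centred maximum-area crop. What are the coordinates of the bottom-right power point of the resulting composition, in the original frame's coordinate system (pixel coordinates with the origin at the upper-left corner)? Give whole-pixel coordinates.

2122/1996 > 5/7, so the 5:7 crop keeps the full height 1996 and trims width to 1996 × 5/7 = 1425.71 px.
Left offset = (2122 − 1425.71)/2 = 348.14 px; top offset = 0.
Bottom-right is two-thirds across and two-thirds down within the crop:
x = 348.14 + 2 × 1425.71/3 ≈ 1299; y = 0.00 + 2 × 1996.00/3 ≈ 1331.

(1299, 1331)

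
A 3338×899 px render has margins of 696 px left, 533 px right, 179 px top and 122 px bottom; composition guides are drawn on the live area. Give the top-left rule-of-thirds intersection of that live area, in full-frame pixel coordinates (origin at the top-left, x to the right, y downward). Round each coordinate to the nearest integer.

Content width = 3338 − 696 − 533 = 2109 px; content height = 899 − 179 − 122 = 598 px.
Top-left is one-third across and one-third down within the live area.
x = 696 + 1 × 2109/3 = 696 + 703.00 ≈ 1399
y = 179 + 1 × 598/3 = 179 + 199.33 ≈ 378

x = 1399 px, y = 378 px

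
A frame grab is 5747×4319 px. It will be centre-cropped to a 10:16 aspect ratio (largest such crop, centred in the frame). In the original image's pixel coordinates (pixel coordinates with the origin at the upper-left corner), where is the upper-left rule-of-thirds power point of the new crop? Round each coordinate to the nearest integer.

5747/4319 > 10/16, so the 10:16 crop keeps the full height 4319 and trims width to 4319 × 10/16 = 2699.38 px.
Left offset = (5747 − 2699.38)/2 = 1523.81 px; top offset = 0.
Upper-left is one-third across and one-third down within the crop:
x = 1523.81 + 1 × 2699.38/3 ≈ 2424; y = 0.00 + 1 × 4319.00/3 ≈ 1440.

(2424, 1440)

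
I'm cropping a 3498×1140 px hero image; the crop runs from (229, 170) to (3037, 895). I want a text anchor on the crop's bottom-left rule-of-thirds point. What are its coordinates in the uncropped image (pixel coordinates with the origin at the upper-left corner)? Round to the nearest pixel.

Crop width = 3037 − 229 = 2808 px; one third is 936.00 px.
Crop height = 895 − 170 = 725 px; one third is 241.67 px.
The bottom-left point is one-third across and two-thirds down within the crop:
x = 229 + 1 × 936.00 ≈ 1165; y = 170 + 2 × 241.67 ≈ 653.

(1165, 653)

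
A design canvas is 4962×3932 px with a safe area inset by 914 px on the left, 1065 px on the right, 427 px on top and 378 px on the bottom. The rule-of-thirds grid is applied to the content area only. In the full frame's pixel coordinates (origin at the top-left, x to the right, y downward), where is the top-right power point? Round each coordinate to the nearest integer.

x = 2903 px, y = 1469 px

Content width = 4962 − 914 − 1065 = 2983 px; content height = 3932 − 427 − 378 = 3127 px.
Top-right is two-thirds across and one-third down within the content area.
x = 914 + 2 × 2983/3 = 914 + 1988.67 ≈ 2903
y = 427 + 1 × 3127/3 = 427 + 1042.33 ≈ 1469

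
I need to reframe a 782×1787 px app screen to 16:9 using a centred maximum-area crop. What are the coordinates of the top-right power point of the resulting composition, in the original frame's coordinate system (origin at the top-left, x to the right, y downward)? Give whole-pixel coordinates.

782/1787 < 16/9, so the 16:9 crop keeps the full width 782 and trims height to 782 × 9/16 = 439.88 px.
Top offset = (1787 − 439.88)/2 = 673.56 px; left offset = 0.
Top-right is two-thirds across and one-third down within the crop:
x = 0.00 + 2 × 782.00/3 ≈ 521; y = 673.56 + 1 × 439.88/3 ≈ 820.

(521, 820)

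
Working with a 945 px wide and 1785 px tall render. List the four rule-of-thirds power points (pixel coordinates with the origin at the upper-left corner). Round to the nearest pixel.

(315, 595), (630, 595), (315, 1190), (630, 1190)

One third of 945 is 315; one third of 1785 is 595.
Vertical third lines at x = 315 and x = 630; horizontal third lines at y = 595 and y = 1190.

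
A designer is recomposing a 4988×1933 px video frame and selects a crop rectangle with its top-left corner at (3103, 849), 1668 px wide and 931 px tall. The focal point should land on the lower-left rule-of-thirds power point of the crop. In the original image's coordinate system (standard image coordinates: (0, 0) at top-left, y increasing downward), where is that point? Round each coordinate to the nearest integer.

One third of the crop width 1668 is 556.00 px.
One third of the crop height 931 is 310.33 px.
The lower-left point is one-third across and two-thirds down within the crop:
x = 3103 + 1 × 556.00 ≈ 3659; y = 849 + 2 × 310.33 ≈ 1470.

(3659, 1470)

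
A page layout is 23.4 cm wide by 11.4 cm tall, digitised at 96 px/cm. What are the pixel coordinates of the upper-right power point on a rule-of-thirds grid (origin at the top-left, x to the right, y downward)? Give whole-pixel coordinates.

In pixels the canvas is 23.4 × 96 = 2246.4 wide and 11.4 × 96 = 1094.4 tall.
The upper-right point is two-thirds across and one-third down:
x = 2 × 2246.4/3 ≈ 1498; y = 1 × 1094.4/3 ≈ 365.

x = 1498 px, y = 365 px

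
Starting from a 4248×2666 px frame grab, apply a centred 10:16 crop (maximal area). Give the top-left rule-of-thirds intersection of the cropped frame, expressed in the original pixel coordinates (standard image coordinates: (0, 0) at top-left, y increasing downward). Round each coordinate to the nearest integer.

(1846, 889)

4248/2666 > 10/16, so the 10:16 crop keeps the full height 2666 and trims width to 2666 × 10/16 = 1666.25 px.
Left offset = (4248 − 1666.25)/2 = 1290.88 px; top offset = 0.
Top-left is one-third across and one-third down within the crop:
x = 1290.88 + 1 × 1666.25/3 ≈ 1846; y = 0.00 + 1 × 2666.00/3 ≈ 889.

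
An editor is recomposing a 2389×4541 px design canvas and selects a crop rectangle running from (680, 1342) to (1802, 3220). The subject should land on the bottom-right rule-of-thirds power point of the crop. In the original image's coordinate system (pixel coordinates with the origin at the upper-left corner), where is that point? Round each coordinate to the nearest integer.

x = 1428 px, y = 2594 px

Crop width = 1802 − 680 = 1122 px; one third is 374.00 px.
Crop height = 3220 − 1342 = 1878 px; one third is 626.00 px.
The bottom-right point is two-thirds across and two-thirds down within the crop:
x = 680 + 2 × 374.00 ≈ 1428; y = 1342 + 2 × 626.00 ≈ 2594.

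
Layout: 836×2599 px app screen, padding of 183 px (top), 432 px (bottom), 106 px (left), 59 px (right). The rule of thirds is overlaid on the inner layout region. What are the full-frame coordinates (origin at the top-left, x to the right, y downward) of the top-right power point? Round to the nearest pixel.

x = 553 px, y = 844 px

Content width = 836 − 106 − 59 = 671 px; content height = 2599 − 183 − 432 = 1984 px.
Top-right is two-thirds across and one-third down within the inner layout region.
x = 106 + 2 × 671/3 = 106 + 447.33 ≈ 553
y = 183 + 1 × 1984/3 = 183 + 661.33 ≈ 844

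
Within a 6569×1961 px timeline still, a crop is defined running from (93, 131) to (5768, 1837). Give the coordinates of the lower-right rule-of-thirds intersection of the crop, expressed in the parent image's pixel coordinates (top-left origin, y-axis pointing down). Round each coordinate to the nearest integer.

Crop width = 5768 − 93 = 5675 px; one third is 1891.67 px.
Crop height = 1837 − 131 = 1706 px; one third is 568.67 px.
The lower-right point is two-thirds across and two-thirds down within the crop:
x = 93 + 2 × 1891.67 ≈ 3876; y = 131 + 2 × 568.67 ≈ 1268.

(3876, 1268)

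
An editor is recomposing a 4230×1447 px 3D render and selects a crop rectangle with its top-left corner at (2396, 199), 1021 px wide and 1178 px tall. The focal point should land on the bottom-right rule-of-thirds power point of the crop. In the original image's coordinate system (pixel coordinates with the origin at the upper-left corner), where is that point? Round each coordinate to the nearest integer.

One third of the crop width 1021 is 340.33 px.
One third of the crop height 1178 is 392.67 px.
The bottom-right point is two-thirds across and two-thirds down within the crop:
x = 2396 + 2 × 340.33 ≈ 3077; y = 199 + 2 × 392.67 ≈ 984.

(3077, 984)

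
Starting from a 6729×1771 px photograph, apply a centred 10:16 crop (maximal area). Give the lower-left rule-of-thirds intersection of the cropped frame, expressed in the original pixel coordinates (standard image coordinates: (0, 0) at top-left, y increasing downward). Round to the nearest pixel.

6729/1771 > 10/16, so the 10:16 crop keeps the full height 1771 and trims width to 1771 × 10/16 = 1106.88 px.
Left offset = (6729 − 1106.88)/2 = 2811.06 px; top offset = 0.
Lower-left is one-third across and two-thirds down within the crop:
x = 2811.06 + 1 × 1106.88/3 ≈ 3180; y = 0.00 + 2 × 1771.00/3 ≈ 1181.

(3180, 1181)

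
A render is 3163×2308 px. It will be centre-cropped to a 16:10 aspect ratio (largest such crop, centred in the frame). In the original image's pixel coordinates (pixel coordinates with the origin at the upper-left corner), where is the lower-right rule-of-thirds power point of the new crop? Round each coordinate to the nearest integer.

(2109, 1483)

3163/2308 < 16/10, so the 16:10 crop keeps the full width 3163 and trims height to 3163 × 10/16 = 1976.88 px.
Top offset = (2308 − 1976.88)/2 = 165.56 px; left offset = 0.
Lower-right is two-thirds across and two-thirds down within the crop:
x = 0.00 + 2 × 3163.00/3 ≈ 2109; y = 165.56 + 2 × 1976.88/3 ≈ 1483.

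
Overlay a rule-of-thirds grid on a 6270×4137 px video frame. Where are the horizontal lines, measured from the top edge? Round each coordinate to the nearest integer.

4137 / 3 = 1379, so the horizontal lines sit at one and two thirds of 4137.

1379 px and 2758 px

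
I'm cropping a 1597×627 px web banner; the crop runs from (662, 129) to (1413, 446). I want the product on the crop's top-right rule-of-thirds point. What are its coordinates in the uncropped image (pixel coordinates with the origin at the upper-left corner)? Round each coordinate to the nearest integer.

(1163, 235)

Crop width = 1413 − 662 = 751 px; one third is 250.33 px.
Crop height = 446 − 129 = 317 px; one third is 105.67 px.
The top-right point is two-thirds across and one-third down within the crop:
x = 662 + 2 × 250.33 ≈ 1163; y = 129 + 1 × 105.67 ≈ 235.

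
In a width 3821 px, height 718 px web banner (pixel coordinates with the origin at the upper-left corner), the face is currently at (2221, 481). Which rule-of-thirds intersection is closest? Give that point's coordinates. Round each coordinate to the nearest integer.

Third lines: x ∈ {1274, 2547}, y ∈ {239, 479}.
2221 is closer to x = 2547; 481 is closer to y = 479.
So the nearest intersection is the lower-right power point.

(2547, 479)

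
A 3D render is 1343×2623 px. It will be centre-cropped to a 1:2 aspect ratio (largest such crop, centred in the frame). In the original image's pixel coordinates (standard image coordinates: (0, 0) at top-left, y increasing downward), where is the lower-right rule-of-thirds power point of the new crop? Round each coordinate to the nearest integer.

1343/2623 > 1/2, so the 1:2 crop keeps the full height 2623 and trims width to 2623 × 1/2 = 1311.50 px.
Left offset = (1343 − 1311.50)/2 = 15.75 px; top offset = 0.
Lower-right is two-thirds across and two-thirds down within the crop:
x = 15.75 + 2 × 1311.50/3 ≈ 890; y = 0.00 + 2 × 2623.00/3 ≈ 1749.

x = 890 px, y = 1749 px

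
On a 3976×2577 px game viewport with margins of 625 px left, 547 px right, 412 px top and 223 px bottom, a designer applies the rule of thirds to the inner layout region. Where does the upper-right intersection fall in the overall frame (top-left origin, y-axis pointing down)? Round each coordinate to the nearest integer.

x = 2494 px, y = 1059 px

Content width = 3976 − 625 − 547 = 2804 px; content height = 2577 − 412 − 223 = 1942 px.
Upper-right is two-thirds across and one-third down within the inner layout region.
x = 625 + 2 × 2804/3 = 625 + 1869.33 ≈ 2494
y = 412 + 1 × 1942/3 = 412 + 647.33 ≈ 1059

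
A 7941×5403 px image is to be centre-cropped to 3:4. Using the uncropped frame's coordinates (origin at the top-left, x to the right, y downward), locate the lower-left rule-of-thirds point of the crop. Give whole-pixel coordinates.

x = 3295 px, y = 3602 px

7941/5403 > 3/4, so the 3:4 crop keeps the full height 5403 and trims width to 5403 × 3/4 = 4052.25 px.
Left offset = (7941 − 4052.25)/2 = 1944.38 px; top offset = 0.
Lower-left is one-third across and two-thirds down within the crop:
x = 1944.38 + 1 × 4052.25/3 ≈ 3295; y = 0.00 + 2 × 5403.00/3 ≈ 3602.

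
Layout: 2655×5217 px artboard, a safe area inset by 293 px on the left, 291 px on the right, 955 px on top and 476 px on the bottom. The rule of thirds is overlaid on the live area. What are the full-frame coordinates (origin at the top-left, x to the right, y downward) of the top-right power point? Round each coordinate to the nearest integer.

Content width = 2655 − 293 − 291 = 2071 px; content height = 5217 − 955 − 476 = 3786 px.
Top-right is two-thirds across and one-third down within the live area.
x = 293 + 2 × 2071/3 = 293 + 1380.67 ≈ 1674
y = 955 + 1 × 3786/3 = 955 + 1262.00 ≈ 2217

(1674, 2217)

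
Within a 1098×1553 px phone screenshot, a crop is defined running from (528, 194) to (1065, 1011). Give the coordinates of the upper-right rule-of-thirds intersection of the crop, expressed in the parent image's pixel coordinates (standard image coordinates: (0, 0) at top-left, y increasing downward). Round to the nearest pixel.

Crop width = 1065 − 528 = 537 px; one third is 179.00 px.
Crop height = 1011 − 194 = 817 px; one third is 272.33 px.
The upper-right point is two-thirds across and one-third down within the crop:
x = 528 + 2 × 179.00 ≈ 886; y = 194 + 1 × 272.33 ≈ 466.

x = 886 px, y = 466 px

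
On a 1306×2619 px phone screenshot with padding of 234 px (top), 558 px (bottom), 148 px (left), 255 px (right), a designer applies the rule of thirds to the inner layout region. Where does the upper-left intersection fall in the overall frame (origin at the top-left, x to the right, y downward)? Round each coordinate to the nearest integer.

(449, 843)

Content width = 1306 − 148 − 255 = 903 px; content height = 2619 − 234 − 558 = 1827 px.
Upper-left is one-third across and one-third down within the inner layout region.
x = 148 + 1 × 903/3 = 148 + 301.00 ≈ 449
y = 234 + 1 × 1827/3 = 234 + 609.00 ≈ 843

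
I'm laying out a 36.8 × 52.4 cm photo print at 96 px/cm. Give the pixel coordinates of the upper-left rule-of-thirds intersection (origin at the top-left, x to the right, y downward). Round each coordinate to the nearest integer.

In pixels the canvas is 36.8 × 96 = 3532.8 wide and 52.4 × 96 = 5030.4 tall.
The upper-left point is one-third across and one-third down:
x = 1 × 3532.8/3 ≈ 1178; y = 1 × 5030.4/3 ≈ 1677.

x = 1178 px, y = 1677 px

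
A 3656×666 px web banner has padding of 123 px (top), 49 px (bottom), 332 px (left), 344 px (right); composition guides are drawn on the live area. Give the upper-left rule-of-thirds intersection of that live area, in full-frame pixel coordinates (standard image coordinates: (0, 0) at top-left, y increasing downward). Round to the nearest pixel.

Content width = 3656 − 332 − 344 = 2980 px; content height = 666 − 123 − 49 = 494 px.
Upper-left is one-third across and one-third down within the live area.
x = 332 + 1 × 2980/3 = 332 + 993.33 ≈ 1325
y = 123 + 1 × 494/3 = 123 + 164.67 ≈ 288

x = 1325 px, y = 288 px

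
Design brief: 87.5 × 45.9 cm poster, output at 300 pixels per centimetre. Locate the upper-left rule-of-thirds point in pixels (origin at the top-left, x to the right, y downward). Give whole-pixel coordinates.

(8750, 4590)

In pixels the canvas is 87.5 × 300 = 26250 wide and 45.9 × 300 = 13770 tall.
The upper-left point is one-third across and one-third down:
x = 1 × 26250/3 ≈ 8750; y = 1 × 13770/3 ≈ 4590.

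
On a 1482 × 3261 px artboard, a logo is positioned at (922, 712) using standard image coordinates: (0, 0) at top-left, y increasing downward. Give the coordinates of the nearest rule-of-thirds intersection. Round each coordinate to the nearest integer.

Third lines: x ∈ {494, 988}, y ∈ {1087, 2174}.
922 is closer to x = 988; 712 is closer to y = 1087.
So the nearest intersection is the upper-right power point.

x = 988 px, y = 1087 px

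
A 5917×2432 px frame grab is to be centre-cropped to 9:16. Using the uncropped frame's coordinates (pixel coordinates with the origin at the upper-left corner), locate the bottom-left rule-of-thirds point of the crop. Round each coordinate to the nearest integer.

5917/2432 > 9/16, so the 9:16 crop keeps the full height 2432 and trims width to 2432 × 9/16 = 1368.00 px.
Left offset = (5917 − 1368.00)/2 = 2274.50 px; top offset = 0.
Bottom-left is one-third across and two-thirds down within the crop:
x = 2274.50 + 1 × 1368.00/3 ≈ 2731; y = 0.00 + 2 × 2432.00/3 ≈ 1621.

x = 2731 px, y = 1621 px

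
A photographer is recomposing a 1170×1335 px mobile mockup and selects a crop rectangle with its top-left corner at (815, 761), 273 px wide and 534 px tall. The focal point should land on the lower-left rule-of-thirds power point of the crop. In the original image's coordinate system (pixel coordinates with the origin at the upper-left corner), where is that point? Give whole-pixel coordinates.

(906, 1117)

One third of the crop width 273 is 91.00 px.
One third of the crop height 534 is 178.00 px.
The lower-left point is one-third across and two-thirds down within the crop:
x = 815 + 1 × 91.00 ≈ 906; y = 761 + 2 × 178.00 ≈ 1117.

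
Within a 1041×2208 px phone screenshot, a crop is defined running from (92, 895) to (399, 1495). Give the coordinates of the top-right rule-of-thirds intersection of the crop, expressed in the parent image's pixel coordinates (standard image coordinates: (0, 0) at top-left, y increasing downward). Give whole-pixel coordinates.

Crop width = 399 − 92 = 307 px; one third is 102.33 px.
Crop height = 1495 − 895 = 600 px; one third is 200.00 px.
The top-right point is two-thirds across and one-third down within the crop:
x = 92 + 2 × 102.33 ≈ 297; y = 895 + 1 × 200.00 ≈ 1095.

(297, 1095)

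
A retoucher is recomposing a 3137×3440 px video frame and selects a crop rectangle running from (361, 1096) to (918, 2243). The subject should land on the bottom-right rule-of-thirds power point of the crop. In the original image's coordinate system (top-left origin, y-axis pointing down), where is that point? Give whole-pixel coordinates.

x = 732 px, y = 1861 px

Crop width = 918 − 361 = 557 px; one third is 185.67 px.
Crop height = 2243 − 1096 = 1147 px; one third is 382.33 px.
The bottom-right point is two-thirds across and two-thirds down within the crop:
x = 361 + 2 × 185.67 ≈ 732; y = 1096 + 2 × 382.33 ≈ 1861.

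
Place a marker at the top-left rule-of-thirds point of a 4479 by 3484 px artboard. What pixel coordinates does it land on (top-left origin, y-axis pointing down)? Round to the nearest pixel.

(1493, 1161)

The top-left point sits one-third of the way across and one-third of the way down.
x = 1 × 4479/3 ≈ 1493; y = 1 × 3484/3 ≈ 1161.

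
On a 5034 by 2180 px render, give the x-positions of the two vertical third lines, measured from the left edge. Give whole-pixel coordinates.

5034 / 3 = 1678, so the vertical lines sit at one and two thirds of 5034.

x = 1678 px and x = 3356 px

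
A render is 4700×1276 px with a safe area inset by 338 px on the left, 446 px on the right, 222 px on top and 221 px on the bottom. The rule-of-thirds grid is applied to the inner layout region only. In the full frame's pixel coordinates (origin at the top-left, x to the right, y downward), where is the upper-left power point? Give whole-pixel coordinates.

Content width = 4700 − 338 − 446 = 3916 px; content height = 1276 − 222 − 221 = 833 px.
Upper-left is one-third across and one-third down within the inner layout region.
x = 338 + 1 × 3916/3 = 338 + 1305.33 ≈ 1643
y = 222 + 1 × 833/3 = 222 + 277.67 ≈ 500

(1643, 500)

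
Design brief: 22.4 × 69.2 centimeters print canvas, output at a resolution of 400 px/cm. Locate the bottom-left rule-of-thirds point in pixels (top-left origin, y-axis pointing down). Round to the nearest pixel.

In pixels the canvas is 22.4 × 400 = 8960 wide and 69.2 × 400 = 27680 tall.
The bottom-left point is one-third across and two-thirds down:
x = 1 × 8960/3 ≈ 2987; y = 2 × 27680/3 ≈ 18453.

(2987, 18453)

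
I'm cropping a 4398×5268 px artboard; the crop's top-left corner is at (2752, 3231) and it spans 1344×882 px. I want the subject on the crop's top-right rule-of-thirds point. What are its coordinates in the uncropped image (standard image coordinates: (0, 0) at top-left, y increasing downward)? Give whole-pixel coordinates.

(3648, 3525)

One third of the crop width 1344 is 448.00 px.
One third of the crop height 882 is 294.00 px.
The top-right point is two-thirds across and one-third down within the crop:
x = 2752 + 2 × 448.00 ≈ 3648; y = 3231 + 1 × 294.00 ≈ 3525.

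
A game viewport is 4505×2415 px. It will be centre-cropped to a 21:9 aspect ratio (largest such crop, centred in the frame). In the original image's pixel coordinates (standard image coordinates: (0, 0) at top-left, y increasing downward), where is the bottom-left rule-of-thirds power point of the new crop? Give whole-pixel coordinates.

4505/2415 < 21/9, so the 21:9 crop keeps the full width 4505 and trims height to 4505 × 9/21 = 1930.71 px.
Top offset = (2415 − 1930.71)/2 = 242.14 px; left offset = 0.
Bottom-left is one-third across and two-thirds down within the crop:
x = 0.00 + 1 × 4505.00/3 ≈ 1502; y = 242.14 + 2 × 1930.71/3 ≈ 1529.

(1502, 1529)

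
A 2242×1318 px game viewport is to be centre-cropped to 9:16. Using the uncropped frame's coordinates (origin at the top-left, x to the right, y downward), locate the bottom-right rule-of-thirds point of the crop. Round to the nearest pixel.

x = 1245 px, y = 879 px

2242/1318 > 9/16, so the 9:16 crop keeps the full height 1318 and trims width to 1318 × 9/16 = 741.38 px.
Left offset = (2242 − 741.38)/2 = 750.31 px; top offset = 0.
Bottom-right is two-thirds across and two-thirds down within the crop:
x = 750.31 + 2 × 741.38/3 ≈ 1245; y = 0.00 + 2 × 1318.00/3 ≈ 879.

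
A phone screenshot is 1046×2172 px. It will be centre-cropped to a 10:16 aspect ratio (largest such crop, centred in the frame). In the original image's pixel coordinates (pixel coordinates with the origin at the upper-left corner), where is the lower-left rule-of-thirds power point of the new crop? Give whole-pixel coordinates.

x = 349 px, y = 1365 px

1046/2172 < 10/16, so the 10:16 crop keeps the full width 1046 and trims height to 1046 × 16/10 = 1673.60 px.
Top offset = (2172 − 1673.60)/2 = 249.20 px; left offset = 0.
Lower-left is one-third across and two-thirds down within the crop:
x = 0.00 + 1 × 1046.00/3 ≈ 349; y = 249.20 + 2 × 1673.60/3 ≈ 1365.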